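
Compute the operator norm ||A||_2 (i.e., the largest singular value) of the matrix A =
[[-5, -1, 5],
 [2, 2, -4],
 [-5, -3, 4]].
||A||_2 ≈ 10.9483 (= sqrt(largest eigenvalue of A^T A))

||A||_2 = sigma_max(A) = sqrt(lambda_max(A^T A)). Form the symmetric matrix M = A^T A =
[[54, 24, -53],
 [24, 14, -25],
 [-53, -25, 57]].
Its characteristic polynomial (trace, sum of principal 2x2 minors, determinant of M give the coefficients) is
  p(λ) = det(λ I - M) = λ^3 - 125λ^2 + 622λ - 784.
No integer candidate from the rational root theorem (±divisors of 784) is a root, so the roots are irrational. The cubic discriminant is Δ = 38107396 > 0, so there are three distinct real roots. p(2) = -32 and p(2.5) = 5.375 have opposite signs, so a root lies in (2, 2.5); Newton's method refines it to λ ≈ 2.343. p(2.5) = 5.375 and p(3) = -16 have opposite signs, so a root lies in (2.5, 3); Newton's method refines it to λ ≈ 2.7916. p(119) = -11732 and p(120) = 1856 have opposite signs, so a root lies in (119, 120); Newton's method refines it to λ ≈ 119.8654. Check (Vieta): the three roots sum to 125, matching tr M = 125.
So the eigenvalues of A^T A are ≈ 2.343, 2.7916, 119.8654 (all ≥ 0, as they must be for A^T A). The largest is λ_max ≈ 119.8654, hence ||A||_2 = sqrt(λ_max) ≈ 10.9483.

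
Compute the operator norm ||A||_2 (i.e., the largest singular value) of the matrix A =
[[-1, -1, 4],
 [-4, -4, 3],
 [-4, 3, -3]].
||A||_2 ≈ 7.5478 (= sqrt(largest eigenvalue of A^T A))

||A||_2 = sigma_max(A) = sqrt(lambda_max(A^T A)). Form the symmetric matrix M = A^T A =
[[33, 5, -4],
 [5, 26, -25],
 [-4, -25, 34]].
Its characteristic polynomial (trace, sum of principal 2x2 minors, determinant of M give the coefficients) is
  p(λ) = det(λ I - M) = λ^3 - 93λ^2 + 2198λ - 8281.
No integer candidate from the rational root theorem (±divisors of 8281) is a root, so the roots are irrational. The cubic discriminant is Δ = 1283634625 > 0, so there are three distinct real roots. p(4) = -913 and p(5) = 509 have opposite signs, so a root lies in (4, 5); Newton's method refines it to λ ≈ 4.629. p(31) = 275 and p(32) = -409 have opposite signs, so a root lies in (31, 32); Newton's method refines it to λ ≈ 31.4016. p(56) = -1225 and p(57) = 41 have opposite signs, so a root lies in (56, 57); Newton's method refines it to λ ≈ 56.9694. Check (Vieta): the three roots sum to 93, matching tr M = 93.
So the eigenvalues of A^T A are ≈ 4.629, 31.4016, 56.9694 (all ≥ 0, as they must be for A^T A). The largest is λ_max ≈ 56.9694, hence ||A||_2 = sqrt(λ_max) ≈ 7.5478.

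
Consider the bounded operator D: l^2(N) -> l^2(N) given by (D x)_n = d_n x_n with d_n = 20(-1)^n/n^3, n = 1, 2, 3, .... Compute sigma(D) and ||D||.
sigma(D) = {20(-1)^n/n^3 : n ≥ 1} ∪ {0}; ||D|| = 20

A bounded diagonal operator on l^2 with diagonal entries d_n has spectrum equal to the closure of {d_n : n ≥ 1}: every d_n is an eigenvalue (with eigenvector e_n), so {d_n} ⊂ sigma(D); the spectrum is closed, so its closure is too; and for lambda not in the closure, (D - lambda I) has bounded inverse (the diagonal entries 1/(d_n - lambda) are bounded). For our sequence d_n = 20(-1)^n/n^3, n = 1, 2, 3, ...:
  - {d_n} = {20(-1)^n/n^3 : n ≥ 1}; the only limit point is 0
  - closure = {20(-1)^n/n^3 : n ≥ 1} ∪ {0}
For the norm: a diagonal operator has ||D|| = sup_n |d_n|. Here |d_n| = 20/n^3 is decreasing, so sup_n |d_n| = |d_1| = 20. So ||D|| = 20.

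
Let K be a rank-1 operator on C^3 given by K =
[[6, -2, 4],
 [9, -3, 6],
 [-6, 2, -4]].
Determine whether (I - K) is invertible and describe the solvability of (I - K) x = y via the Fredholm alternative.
(I - K) is invertible (det(I - K) = 2 ≠ 0), so for every y in C^3 the equation (I - K) x = y has a unique solution.

K has rank 1, so it is an outer product K = u v^T: every row of K is a multiple of one row vector. Reading off the entries, u = (-2, -3, 2) and v = (-3, 1, -2) (row i of K equals u_i·v^T). A rank-one matrix u v^T satisfies K u = u (v·u) and kills the (2)-dimensional subspace v^⊥, so its characteristic polynomial is lambda^2 (lambda - v·u) with v·u = tr K = -1. Hence the eigenvalues of I - K are 1 (multiplicity 2) and 1 - (-1) = 2, so det(I - K) = 2. (Direct check: I - K =
[[-5, 2, -4],
 [-9, 4, -6],
 [6, -2, 5]]
has determinant 2.) The finite-dimensional Fredholm alternative says: either (I - K) is invertible, or ker(I - K) ≠ {0} and then range(I - K) = ker((I - K)^*)^⊥, with dim ker(I - K) = dim ker((I - K)^*). Since det(I - K) ≠ 0, 1 is not an eigenvalue of K and ker(I - K) = {0}, so we are in the first case: for every y there is a unique x = (I - K)^(-1) y. Explicitly, by the Sherman–Morrison formula, (I - u v^T)^(-1) = I + u v^T/(1 - v·u), i.e. (I - K)^(-1) = I + K/(2).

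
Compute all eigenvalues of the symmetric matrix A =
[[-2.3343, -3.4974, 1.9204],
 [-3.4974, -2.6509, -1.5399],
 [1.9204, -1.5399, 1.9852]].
sigma(A) ≈ {-6, -1, 4}

A is real symmetric, so its spectrum consists of real eigenvalues. Expanding the characteristic polynomial of the displayed matrix gives
  det(λ I - A) = p(λ) = λ^3 + (3)λ^2 + (-22)λ + (-23.9987).
Solving p(λ) = 0 yields eigenvalues ≈ -6, -1, 4. (A is shown rounded to 4 decimals, so these recover the underlying integer eigenvalues to within that precision.)
Verification: the trace of A = -3 equals the sum of eigenvalues -3, and det(A) ≈ 23.9987 matches the eigenvalue product 24.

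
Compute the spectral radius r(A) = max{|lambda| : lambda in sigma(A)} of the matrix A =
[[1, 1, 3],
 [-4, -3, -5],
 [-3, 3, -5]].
r(A) ≈ 5.212

The eigenvalues of A are the roots of its characteristic polynomial. With M = A (coefficients from the trace, the sum of principal 2x2 minors, and det A):
  p(λ) = det(λ I - M) = λ^3 + 7λ^2 + 35λ + 38.
No integer candidate from the rational root theorem (±divisors of 38) is a root, so the roots are irrational. The cubic discriminant is Δ = -35019 < 0, so there is one real root and a complex-conjugate pair. p(-2) = -12 and p(-1) = 9 have opposite signs, so a root lies in (-2, -1); Newton's method refines it to λ ≈ -1.3989. Dividing out (λ - (-1.3989)) leaves approximately λ^2 + 5.6011λ + 27.1647. For λ^2 + 5.6011λ + 27.1647 the discriminant is -77.2863. It is negative, so the remaining roots are the complex-conjugate pair λ ≈ -2.8006 ± 4.3956i. Their product equals the constant term, so |λ|^2 ≈ 27.1647 and |λ| ≈ 5.212.
Thus the eigenvalues (to 4 decimals) are -1.3989 (modulus 1.3989); -2.8006 ± 4.3956i (modulus 5.212). The spectral radius is the largest modulus: r(A) ≈ 5.212. (Cross-check: r(A) ≤ ||A||_2 ≈ 9.1797; equality holds whenever A is normal, though it can also hold for some non-normal A.)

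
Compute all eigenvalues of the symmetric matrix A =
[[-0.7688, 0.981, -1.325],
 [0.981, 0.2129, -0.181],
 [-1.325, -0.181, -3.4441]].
sigma(A) ≈ {-4, -1, 1}

A is real symmetric, so its spectrum consists of real eigenvalues. Expanding the characteristic polynomial of the displayed matrix gives
  det(λ I - A) = p(λ) = λ^3 + (4)λ^2 + (-1)λ + (-4).
Solving p(λ) = 0 yields eigenvalues ≈ -4, -1, 1. (A is shown rounded to 4 decimals, so these recover the underlying integer eigenvalues to within that precision.)
Verification: the trace of A = -4 equals the sum of eigenvalues -4, and det(A) ≈ 4.0001 matches the eigenvalue product 4.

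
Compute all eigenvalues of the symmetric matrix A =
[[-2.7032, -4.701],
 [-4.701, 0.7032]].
sigma(A) ≈ {-6, 4}

A is real symmetric, so its spectrum consists of real eigenvalues. Expanding the characteristic polynomial of the displayed matrix gives
  det(λ I - A) = p(λ) = λ^2 + (2)λ + (-24).
Solving p(λ) = 0 yields eigenvalues ≈ -6, 4. (A is shown rounded to 4 decimals, so these recover the underlying integer eigenvalues to within that precision.)
Verification: the trace of A = -2 equals the sum of eigenvalues -2, and det(A) ≈ -24.0003 matches the eigenvalue product -24.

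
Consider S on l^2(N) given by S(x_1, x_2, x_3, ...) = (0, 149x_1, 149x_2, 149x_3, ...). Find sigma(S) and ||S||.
sigma(S) = closed disk {z in C : |z| ≤ 149}; ||S|| = 149

Note S = 149·U where U is the unit right shift (U x)_k = x_{k-1} (with x_0 := 0); so ||S|| = 149||U|| and sigma(S) = 149·sigma(U). ||S x||^2 = sum_{k≥1} |149x_k|^2 = 22201||x||^2, so ||S|| = 149 and sigma(S) ⊂ {|z| ≤ 149}. For any |lambda| < 149, the equation (S - lambda I) x = 0 forces x_1 = 0, then 149x_k = lambda x_{k+1} ⇒ x = 0, so S has no eigenvalues. But (S - lambda I) is not surjective for |lambda| < 149: solving (S - lambda I) x = e_1 would require x_n proportional to (lambda/149)^(-n), which is not in l^2. So every |lambda| < 149 lies in the residual spectrum. The boundary |lambda| = 149 is in the approximate point spectrum (the spectrum is closed). Hence sigma(S) is the closed disk of radius 149.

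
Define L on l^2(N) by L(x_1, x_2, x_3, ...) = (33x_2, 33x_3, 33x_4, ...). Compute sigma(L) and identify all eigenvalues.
sigma(L) = closed disk {z in C : |z| ≤ 33}; sigma_p(L) = open disk {z in C : |z| < 33}

Note L = 33·V where V is the unit left shift (V x)_k = x_{k+1}; so sigma(L) = 33·sigma(V) and ||L|| = 33||V||. ||L x||^2 = 1089sum_{k≥2} |x_k|^2 ≤ 1089||x||^2, with equality on {x : x_1 = 0}, so ||L|| = 33. For any lambda with |lambda| < 33, set r = lambda/33 (|r| < 1); the vector x = (1, r, r^2, ...) is in l^2 and satisfies L x = 33(r, r^2, ...) = lambda x, so lambda is an eigenvalue. On the boundary |lambda| = 33 the geometric series diverges, so no l^2 eigenvector exists, but these lambda lie in the approximate point spectrum. Hence sigma(L) is the closed disk of radius 33 and sigma_p(L) is the open disk.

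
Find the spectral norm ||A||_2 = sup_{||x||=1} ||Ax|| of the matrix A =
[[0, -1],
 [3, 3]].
||A||_2 = sqrt((19 + sqrt(325))/2) ≈ 4.3028 (= sqrt(largest eigenvalue of A^T A))

||A||_2 = sigma_max(A) = sqrt(lambda_max(A^T A)). Form the symmetric matrix M = A^T A =
[[9, 9],
 [9, 10]].
Its characteristic polynomial (trace, determinant of M give the coefficients) is
  p(λ) = det(λ I - M) = λ^2 - 19λ + 9.
For λ^2 - 19λ + 9 the discriminant is 325. It is nonnegative but not a perfect square, so the roots are real and irrational: λ = (19 ± sqrt(325))/2 ≈ 18.5139, 0.4861.
So the eigenvalues of A^T A are ≈ 0.4861, 18.5139 (all ≥ 0, as they must be for A^T A). The largest is λ_max = (19 + sqrt(325))/2 ≈ 18.5139, hence ||A||_2 = sqrt(λ_max) = sqrt((19 + sqrt(325))/2) ≈ 4.3028.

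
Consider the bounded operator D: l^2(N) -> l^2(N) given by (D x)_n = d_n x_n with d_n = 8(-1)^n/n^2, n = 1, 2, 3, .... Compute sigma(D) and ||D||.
sigma(D) = {8(-1)^n/n^2 : n ≥ 1} ∪ {0}; ||D|| = 8

A bounded diagonal operator on l^2 with diagonal entries d_n has spectrum equal to the closure of {d_n : n ≥ 1}: every d_n is an eigenvalue (with eigenvector e_n), so {d_n} ⊂ sigma(D); the spectrum is closed, so its closure is too; and for lambda not in the closure, (D - lambda I) has bounded inverse (the diagonal entries 1/(d_n - lambda) are bounded). For our sequence d_n = 8(-1)^n/n^2, n = 1, 2, 3, ...:
  - {d_n} = {8(-1)^n/n^2 : n ≥ 1}; the only limit point is 0
  - closure = {8(-1)^n/n^2 : n ≥ 1} ∪ {0}
For the norm: a diagonal operator has ||D|| = sup_n |d_n|. Here |d_n| = 8/n^2 is decreasing, so sup_n |d_n| = |d_1| = 8. So ||D|| = 8.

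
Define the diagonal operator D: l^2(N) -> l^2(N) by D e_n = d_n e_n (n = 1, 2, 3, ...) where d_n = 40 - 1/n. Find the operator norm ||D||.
||D|| = 40

For a diagonal operator on l^2 with entries d_n, ||D|| = sup_n |d_n|. Here d_1 = 39, d_2 = 79/2, ..., and d_n = 40 - 1/n increases monotonically toward 40. All terms lie in [39, 40), so |d_n| = d_n and the supremum is the limit 40, which is not attained by any individual d_n. Hence ||D|| = 40.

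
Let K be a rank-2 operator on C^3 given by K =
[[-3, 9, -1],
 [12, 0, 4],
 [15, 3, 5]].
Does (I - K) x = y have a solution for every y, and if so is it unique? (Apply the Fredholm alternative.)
(I - K) is invertible (det(I - K) = -121 ≠ 0), so for every y in C^3 the equation (I - K) x = y has a unique solution.

K has rank 2 and factors as K = U V^T = u1 v1^T + u2 v2^T with u1 = (3, -3, -3), v1 = (-3, 1, -1), u2 = (-2, -1, -2), v2 = (-3, -3, -1) (multiplying out reproduces the displayed K). The nonzero eigenvalues of U V^T coincide with those of the 2 x 2 matrix G = V^T U = [[v1·u1, v1·u2], [v2·u1, v2·u2]] = [[-9, 7], [3, 11]], and by the Sylvester determinant identity det(I_3 - U V^T) = det(I_2 - V^T U) = det([[10, -7], [-3, -10]]) = (10)(-10) - (-7)(-3) = -121. (Direct check: I - K =
[[4, -9, 1],
 [-12, 1, -4],
 [-15, -3, -4]]
has determinant -121.) The finite-dimensional Fredholm alternative says: either (I - K) is invertible, or ker(I - K) ≠ {0} and then range(I - K) = ker((I - K)^*)^⊥, with dim ker(I - K) = dim ker((I - K)^*). Since det(I - K) ≠ 0, 1 is not an eigenvalue of K and ker(I - K) = {0}, so we are in the first case: for every y there is a unique x = (I - K)^(-1) y. (Explicitly, by the Woodbury identity, (I - U V^T)^(-1) = I + U (I_2 - G)^(-1) V^T.)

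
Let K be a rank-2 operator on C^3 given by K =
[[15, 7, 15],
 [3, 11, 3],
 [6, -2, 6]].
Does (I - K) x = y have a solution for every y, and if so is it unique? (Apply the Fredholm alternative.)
(I - K) is invertible (det(I - K) = 185 ≠ 0), so for every y in C^3 the equation (I - K) x = y has a unique solution.

K has rank 2 and factors as K = U V^T = u1 v1^T + u2 v2^T with u1 = (3, 3, 0), v1 = (3, 3, 3), u2 = (-2, 2, -2), v2 = (-3, 1, -3) (multiplying out reproduces the displayed K). The nonzero eigenvalues of U V^T coincide with those of the 2 x 2 matrix G = V^T U = [[v1·u1, v1·u2], [v2·u1, v2·u2]] = [[18, -6], [-6, 14]], and by the Sylvester determinant identity det(I_3 - U V^T) = det(I_2 - V^T U) = det([[-17, 6], [6, -13]]) = (-17)(-13) - (6)(6) = 185. (Direct check: I - K =
[[-14, -7, -15],
 [-3, -10, -3],
 [-6, 2, -5]]
has determinant 185.) The finite-dimensional Fredholm alternative says: either (I - K) is invertible, or ker(I - K) ≠ {0} and then range(I - K) = ker((I - K)^*)^⊥, with dim ker(I - K) = dim ker((I - K)^*). Since det(I - K) ≠ 0, 1 is not an eigenvalue of K and ker(I - K) = {0}, so we are in the first case: for every y there is a unique x = (I - K)^(-1) y. (Explicitly, by the Woodbury identity, (I - U V^T)^(-1) = I + U (I_2 - G)^(-1) V^T.)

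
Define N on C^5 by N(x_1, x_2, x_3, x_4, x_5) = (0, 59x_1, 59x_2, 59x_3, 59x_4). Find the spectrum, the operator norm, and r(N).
sigma(N) = {0}; ||N|| = 59; r(N) = 0. (N is nilpotent with N^5 = 0.)

On C^5, N is a strictly lower-triangular matrix with 59 on the subdiagonal and zeros elsewhere, so its characteristic polynomial is lambda^5 and every eigenvalue is 0: sigma(N) = {0}. For the operator norm, N e_i = 59e_{i+1} for i = 1, ..., 4 and N e_5 = 0, so the singular values of N are 59 (with multiplicity 4) and 0; hence ||N|| = 59. The spectral radius r(N) = max|lambda| = 0. Note ||N|| > r(N) — characteristic of non-normal nilpotent operators. Indeed N^5 = 0.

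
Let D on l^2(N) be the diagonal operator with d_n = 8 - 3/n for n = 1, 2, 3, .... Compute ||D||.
||D|| = 8

For a diagonal operator on l^2 with entries d_n, ||D|| = sup_n |d_n|. Here d_1 = 5, d_2 = 13/2, ..., and d_n = 8 - 3/n increases monotonically toward 8. All terms lie in [5, 8), so |d_n| = d_n and the supremum is the limit 8, which is not attained by any individual d_n. Hence ||D|| = 8.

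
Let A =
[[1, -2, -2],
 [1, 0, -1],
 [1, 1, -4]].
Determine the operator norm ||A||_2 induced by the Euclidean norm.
||A||_2 ≈ 4.8381 (= sqrt(largest eigenvalue of A^T A))

||A||_2 = sigma_max(A) = sqrt(lambda_max(A^T A)). Form the symmetric matrix M = A^T A =
[[3, -1, -7],
 [-1, 5, 0],
 [-7, 0, 21]].
Its characteristic polynomial (trace, sum of principal 2x2 minors, determinant of M give the coefficients) is
  p(λ) = det(λ I - M) = λ^3 - 29λ^2 + 133λ - 49.
No integer candidate from the rational root theorem (±divisors of 49) is a root, so the roots are irrational. The cubic discriminant is Δ = 4022704 > 0, so there are three distinct real roots. p(0) = -49 and p(1) = 56 have opposite signs, so a root lies in (0, 1); Newton's method refines it to λ ≈ 0.4034. p(5) = 16 and p(6) = -79 have opposite signs, so a root lies in (5, 6); Newton's method refines it to λ ≈ 5.1891. p(23) = -164 and p(24) = 263 have opposite signs, so a root lies in (23, 24); Newton's method refines it to λ ≈ 23.4075. Check (Vieta): the three roots sum to 29, matching tr M = 29.
So the eigenvalues of A^T A are ≈ 0.4034, 5.1891, 23.4075 (all ≥ 0, as they must be for A^T A). The largest is λ_max ≈ 23.4075, hence ||A||_2 = sqrt(λ_max) ≈ 4.8381.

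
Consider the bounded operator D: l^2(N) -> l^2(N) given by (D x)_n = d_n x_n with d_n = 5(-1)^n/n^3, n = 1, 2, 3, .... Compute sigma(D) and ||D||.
sigma(D) = {5(-1)^n/n^3 : n ≥ 1} ∪ {0}; ||D|| = 5

A bounded diagonal operator on l^2 with diagonal entries d_n has spectrum equal to the closure of {d_n : n ≥ 1}: every d_n is an eigenvalue (with eigenvector e_n), so {d_n} ⊂ sigma(D); the spectrum is closed, so its closure is too; and for lambda not in the closure, (D - lambda I) has bounded inverse (the diagonal entries 1/(d_n - lambda) are bounded). For our sequence d_n = 5(-1)^n/n^3, n = 1, 2, 3, ...:
  - {d_n} = {5(-1)^n/n^3 : n ≥ 1}; the only limit point is 0
  - closure = {5(-1)^n/n^3 : n ≥ 1} ∪ {0}
For the norm: a diagonal operator has ||D|| = sup_n |d_n|. Here |d_n| = 5/n^3 is decreasing, so sup_n |d_n| = |d_1| = 5. So ||D|| = 5.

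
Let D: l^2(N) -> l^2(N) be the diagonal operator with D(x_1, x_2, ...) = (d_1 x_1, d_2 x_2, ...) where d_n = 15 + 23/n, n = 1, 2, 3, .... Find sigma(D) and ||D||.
sigma(D) = {15 + 23/n : n ≥ 1} ∪ {15}; ||D|| = 38

A bounded diagonal operator on l^2 with diagonal entries d_n has spectrum equal to the closure of {d_n : n ≥ 1}: every d_n is an eigenvalue (with eigenvector e_n), so {d_n} ⊂ sigma(D); the spectrum is closed, so its closure is too; and for lambda not in the closure, (D - lambda I) has bounded inverse (the diagonal entries 1/(d_n - lambda) are bounded). For our sequence d_n = 15 + 23/n, n = 1, 2, 3, ...:
  - {d_n} = {15 + 23/n : n ≥ 1}; the only limit point is 15
  - closure = {15 + 23/n : n ≥ 1} ∪ {15}
For the norm: a diagonal operator has ||D|| = sup_n |d_n|. Here d_n = 15 + 23/n is positive and decreasing, so sup_n |d_n| = d_1 = 15 + 23 = 38. So ||D|| = 38.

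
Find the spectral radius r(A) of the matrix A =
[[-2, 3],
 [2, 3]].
r(A) = 4

The eigenvalues of A are the roots of its characteristic polynomial. With M = A (coefficients from the trace and determinant):
  p(λ) = det(λ I - M) = λ^2 - λ - 12.
For λ^2 - λ - 12 the discriminant is 49. It is a perfect square (7^2), so the roots are rational: λ = (1 ± 7)/2 = 4, -3.
Thus the eigenvalues (to 4 decimals) are 4 (modulus 4); -3 (modulus 3). The spectral radius is the largest modulus: r(A) = 4. (Cross-check: r(A) ≤ ||A||_2 ≈ 4.2426; equality holds whenever A is normal, though it can also hold for some non-normal A.)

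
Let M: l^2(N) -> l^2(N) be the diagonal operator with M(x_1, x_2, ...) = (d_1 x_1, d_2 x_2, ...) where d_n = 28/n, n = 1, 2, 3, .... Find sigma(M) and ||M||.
sigma(M) = {28/n : n ≥ 1} ∪ {0}; ||M|| = 28

A bounded diagonal operator on l^2 with diagonal entries d_n has spectrum equal to the closure of {d_n : n ≥ 1}: every d_n is an eigenvalue (with eigenvector e_n), so {d_n} ⊂ sigma(M); the spectrum is closed, so its closure is too; and for lambda not in the closure, (M - lambda I) has bounded inverse (the diagonal entries 1/(d_n - lambda) are bounded). For our sequence d_n = 28/n, n = 1, 2, 3, ...:
  - {d_n} = {28/n : n ≥ 1}; the only limit point is 0
  - closure = {28/n : n ≥ 1} ∪ {0}
For the norm: a diagonal operator has ||M|| = sup_n |d_n|. Here d_n = 28/n is positive and decreasing, so sup_n |d_n| = d_1 = 28. So ||M|| = 28.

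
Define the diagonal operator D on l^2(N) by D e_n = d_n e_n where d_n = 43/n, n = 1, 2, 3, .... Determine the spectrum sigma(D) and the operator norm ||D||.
sigma(D) = {43/n : n ≥ 1} ∪ {0}; ||D|| = 43

A bounded diagonal operator on l^2 with diagonal entries d_n has spectrum equal to the closure of {d_n : n ≥ 1}: every d_n is an eigenvalue (with eigenvector e_n), so {d_n} ⊂ sigma(D); the spectrum is closed, so its closure is too; and for lambda not in the closure, (D - lambda I) has bounded inverse (the diagonal entries 1/(d_n - lambda) are bounded). For our sequence d_n = 43/n, n = 1, 2, 3, ...:
  - {d_n} = {43/n : n ≥ 1}; the only limit point is 0
  - closure = {43/n : n ≥ 1} ∪ {0}
For the norm: a diagonal operator has ||D|| = sup_n |d_n|. Here d_n = 43/n is positive and decreasing, so sup_n |d_n| = d_1 = 43. So ||D|| = 43.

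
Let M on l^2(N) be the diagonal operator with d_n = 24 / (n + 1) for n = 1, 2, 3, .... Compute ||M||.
||M|| = 12 (attained at n = 1)

For M diagonal, ||M|| = sup_n |d_n| = sup_n 24/(n + 1). This is positive and strictly decreasing in n, so the supremum is attained at n = 1: d_1 = 24/(1 + 1) = 12. Hence ||M|| = 12.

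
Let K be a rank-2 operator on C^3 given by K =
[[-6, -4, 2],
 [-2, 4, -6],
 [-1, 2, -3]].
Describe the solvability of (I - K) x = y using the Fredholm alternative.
(I - K) is invertible (det(I - K) = -6 ≠ 0), so for every y in C^3 the equation (I - K) x = y has a unique solution.

K has rank 2 and factors as K = U V^T = u1 v1^T + u2 v2^T with u1 = (2, -2, -1), v1 = (-1, -2, 2), u2 = (-2, -2, -1), v2 = (2, 0, 1) (multiplying out reproduces the displayed K). The nonzero eigenvalues of U V^T coincide with those of the 2 x 2 matrix G = V^T U = [[v1·u1, v1·u2], [v2·u1, v2·u2]] = [[0, 4], [3, -5]], and by the Sylvester determinant identity det(I_3 - U V^T) = det(I_2 - V^T U) = det([[1, -4], [-3, 6]]) = (1)(6) - (-4)(-3) = -6. (Direct check: I - K =
[[7, 4, -2],
 [2, -3, 6],
 [1, -2, 4]]
has determinant -6.) The finite-dimensional Fredholm alternative says: either (I - K) is invertible, or ker(I - K) ≠ {0} and then range(I - K) = ker((I - K)^*)^⊥, with dim ker(I - K) = dim ker((I - K)^*). Since det(I - K) ≠ 0, 1 is not an eigenvalue of K and ker(I - K) = {0}, so we are in the first case: for every y there is a unique x = (I - K)^(-1) y. (Explicitly, by the Woodbury identity, (I - U V^T)^(-1) = I + U (I_2 - G)^(-1) V^T.)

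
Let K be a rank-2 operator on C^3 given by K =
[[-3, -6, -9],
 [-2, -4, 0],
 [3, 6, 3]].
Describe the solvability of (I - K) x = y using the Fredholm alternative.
(I - K) is invertible (det(I - K) = 11 ≠ 0), so for every y in C^3 the equation (I - K) x = y has a unique solution.

K has rank 2 and factors as K = U V^T = u1 v1^T + u2 v2^T with u1 = (0, -2, 2), v1 = (1, 2, 0), u2 = (3, 0, -1), v2 = (-1, -2, -3) (multiplying out reproduces the displayed K). The nonzero eigenvalues of U V^T coincide with those of the 2 x 2 matrix G = V^T U = [[v1·u1, v1·u2], [v2·u1, v2·u2]] = [[-4, 3], [-2, 0]], and by the Sylvester determinant identity det(I_3 - U V^T) = det(I_2 - V^T U) = det([[5, -3], [2, 1]]) = (5)(1) - (-3)(2) = 11. (Direct check: I - K =
[[4, 6, 9],
 [2, 5, 0],
 [-3, -6, -2]]
has determinant 11.) The finite-dimensional Fredholm alternative says: either (I - K) is invertible, or ker(I - K) ≠ {0} and then range(I - K) = ker((I - K)^*)^⊥, with dim ker(I - K) = dim ker((I - K)^*). Since det(I - K) ≠ 0, 1 is not an eigenvalue of K and ker(I - K) = {0}, so we are in the first case: for every y there is a unique x = (I - K)^(-1) y. (Explicitly, by the Woodbury identity, (I - U V^T)^(-1) = I + U (I_2 - G)^(-1) V^T.)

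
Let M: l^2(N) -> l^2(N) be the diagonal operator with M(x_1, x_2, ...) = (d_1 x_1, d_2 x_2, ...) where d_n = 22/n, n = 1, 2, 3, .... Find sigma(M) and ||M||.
sigma(M) = {22/n : n ≥ 1} ∪ {0}; ||M|| = 22

A bounded diagonal operator on l^2 with diagonal entries d_n has spectrum equal to the closure of {d_n : n ≥ 1}: every d_n is an eigenvalue (with eigenvector e_n), so {d_n} ⊂ sigma(M); the spectrum is closed, so its closure is too; and for lambda not in the closure, (M - lambda I) has bounded inverse (the diagonal entries 1/(d_n - lambda) are bounded). For our sequence d_n = 22/n, n = 1, 2, 3, ...:
  - {d_n} = {22/n : n ≥ 1}; the only limit point is 0
  - closure = {22/n : n ≥ 1} ∪ {0}
For the norm: a diagonal operator has ||M|| = sup_n |d_n|. Here d_n = 22/n is positive and decreasing, so sup_n |d_n| = d_1 = 22. So ||M|| = 22.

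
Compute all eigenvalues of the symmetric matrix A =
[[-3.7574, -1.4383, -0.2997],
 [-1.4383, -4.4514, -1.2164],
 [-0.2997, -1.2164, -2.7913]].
sigma(A) ≈ {-6, -3, -2}

A is real symmetric, so its spectrum consists of real eigenvalues. Expanding the characteristic polynomial of the displayed matrix gives
  det(λ I - A) = p(λ) = λ^3 + (11)λ^2 + (36)λ + (36.0013).
Solving p(λ) = 0 yields eigenvalues ≈ -6, -3, -2. (A is shown rounded to 4 decimals, so these recover the underlying integer eigenvalues to within that precision.)
Verification: the trace of A = -11 equals the sum of eigenvalues -11, and det(A) ≈ -36.0013 matches the eigenvalue product -36.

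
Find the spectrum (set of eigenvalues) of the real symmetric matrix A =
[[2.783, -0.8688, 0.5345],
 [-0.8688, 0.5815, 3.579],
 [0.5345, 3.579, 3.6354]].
sigma(A) ≈ {-2, 3, 6}

A is real symmetric, so its spectrum consists of real eigenvalues. Expanding the characteristic polynomial of the displayed matrix gives
  det(λ I - A) = p(λ) = λ^3 + (-7)λ^2 + (0)λ + (36).
Solving p(λ) = 0 yields eigenvalues ≈ -2, 3, 6. (A is shown rounded to 4 decimals, so these recover the underlying integer eigenvalues to within that precision.)
Verification: the trace of A = 7 equals the sum of eigenvalues 7, and det(A) ≈ -35.9991 matches the eigenvalue product -36.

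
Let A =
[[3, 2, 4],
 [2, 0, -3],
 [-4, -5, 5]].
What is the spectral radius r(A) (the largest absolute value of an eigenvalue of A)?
r(A) ≈ 5.9563

The eigenvalues of A are the roots of its characteristic polynomial. With M = A (coefficients from the trace, the sum of principal 2x2 minors, and det A):
  p(λ) = det(λ I - M) = λ^3 - 8λ^2 + 12λ + 81.
No integer candidate from the rational root theorem (±divisors of 81) is a root, so the roots are irrational. The cubic discriminant is Δ = -148923 < 0, so there is one real root and a complex-conjugate pair. p(-3) = -54 and p(-2) = 17 have opposite signs, so a root lies in (-3, -2); Newton's method refines it to λ ≈ -2.2831. Dividing out (λ - (-2.2831)) leaves approximately λ^2 - 10.2831λ + 35.4777. For λ^2 - 10.2831λ + 35.4777 the discriminant is -36.168. It is negative, so the remaining roots are the complex-conjugate pair λ ≈ 5.1416 ± 3.007i. Their product equals the constant term, so |λ|^2 ≈ 35.4777 and |λ| ≈ 5.9563.
Thus the eigenvalues (to 4 decimals) are -2.2831 (modulus 2.2831); 5.1416 ± 3.007i (modulus 5.9563). The spectral radius is the largest modulus: r(A) ≈ 5.9563. (Cross-check: r(A) ≤ ||A||_2 ≈ 8.6366; equality holds whenever A is normal, though it can also hold for some non-normal A.)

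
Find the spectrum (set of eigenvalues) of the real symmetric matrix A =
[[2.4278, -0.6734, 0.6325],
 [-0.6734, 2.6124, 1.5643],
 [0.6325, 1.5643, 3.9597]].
sigma(A) ≈ {1, 3, 5}

A is real symmetric, so its spectrum consists of real eigenvalues. Expanding the characteristic polynomial of the displayed matrix gives
  det(λ I - A) = p(λ) = λ^3 + (-9)λ^2 + (23)λ + (-15).
Solving p(λ) = 0 yields eigenvalues ≈ 1, 3, 5. (A is shown rounded to 4 decimals, so these recover the underlying integer eigenvalues to within that precision.)
Verification: the trace of A = 9 equals the sum of eigenvalues 9, and det(A) ≈ 14.9998 matches the eigenvalue product 15.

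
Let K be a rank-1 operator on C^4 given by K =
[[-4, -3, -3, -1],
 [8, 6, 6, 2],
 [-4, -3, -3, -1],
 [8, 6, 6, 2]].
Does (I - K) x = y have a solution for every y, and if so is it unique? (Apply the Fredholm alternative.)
(I - K) is singular (det(I - K) = 0, i.e. 1 ∈ sigma(K)). (I - K) x = y is solvable iff y ⊥ ker((I - K)^*) = span{(-4, -3, -3, -1)}, i.e. iff -4y_1 - 3y_2 - 3y_3 - y_4 = 0. When solvable, the solutions are x = y + c·(1, -2, 1, -2), c arbitrary (ker(I - K) = span{(1, -2, 1, -2)}, dimension 1).

K has rank 1, so it is an outer product K = u v^T: every row of K is a multiple of one row vector. Reading off the entries, u = (1, -2, 1, -2) and v = (-4, -3, -3, -1) (row i of K equals u_i·v^T). A rank-one matrix u v^T satisfies K u = u (v·u) and kills the (3)-dimensional subspace v^⊥, so its characteristic polynomial is lambda^3 (lambda - v·u) with v·u = tr K = 1. Hence the eigenvalues of I - K are 1 (multiplicity 3) and 1 - (1) = 0, so det(I - K) = 0. (Direct check: I - K =
[[5, 3, 3, 1],
 [-8, -5, -6, -2],
 [4, 3, 4, 1],
 [-8, -6, -6, -1]]
has determinant 0.) So 1 is an eigenvalue of K and (I - K) is not invertible. The finite-dimensional Fredholm alternative says: either (I - K) is invertible, or ker(I - K) ≠ {0} and then range(I - K) = ker((I - K)^*)^⊥, with dim ker(I - K) = dim ker((I - K)^*). We are in the second case, so we need both kernels. Kernel of I - K: (I - K) u = u - u (v·u) = u - u = 0, so ker(I - K) = span{u} = span{(1, -2, 1, -2)} (it is exactly 1-dimensional because rank(I - K) = 3). Kernel of the adjoint: K is real, so (I - K)^* = I - K^T = I - v u^T, and (I - v u^T) v = v - v (u·v) = 0; hence ker((I - K)^*) = span{v} = span{(-4, -3, -3, -1)}. Therefore (I - K) x = y is solvable iff <y, v> = 0, i.e. iff -4y_1 - 3y_2 - 3y_3 - y_4 = 0. When this holds, K y = u (v·y) = 0, so (I - K) y = y and x = y is a particular solution; the full solution set is the line x = y + c·u = y + c·(1, -2, 1, -2), c ∈ C.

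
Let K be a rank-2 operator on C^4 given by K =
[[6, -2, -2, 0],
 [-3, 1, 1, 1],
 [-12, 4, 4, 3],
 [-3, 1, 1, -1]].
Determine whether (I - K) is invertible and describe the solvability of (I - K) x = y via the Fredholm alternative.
(I - K) is invertible (det(I - K) = -24 ≠ 0), so for every y in C^4 the equation (I - K) x = y has a unique solution.

K has rank 2 and factors as K = U V^T = u1 v1^T + u2 v2^T with u1 = (0, 1, 3, -1), v1 = (-3, 1, 1, 1), u2 = (-2, 0, 1, 2), v2 = (-3, 1, 1, 0) (multiplying out reproduces the displayed K). The nonzero eigenvalues of U V^T coincide with those of the 2 x 2 matrix G = V^T U = [[v1·u1, v1·u2], [v2·u1, v2·u2]] = [[3, 9], [4, 7]], and by the Sylvester determinant identity det(I_4 - U V^T) = det(I_2 - V^T U) = det([[-2, -9], [-4, -6]]) = (-2)(-6) - (-9)(-4) = -24. (Direct check: I - K =
[[-5, 2, 2, 0],
 [3, 0, -1, -1],
 [12, -4, -3, -3],
 [3, -1, -1, 2]]
has determinant -24.) The finite-dimensional Fredholm alternative says: either (I - K) is invertible, or ker(I - K) ≠ {0} and then range(I - K) = ker((I - K)^*)^⊥, with dim ker(I - K) = dim ker((I - K)^*). Since det(I - K) ≠ 0, 1 is not an eigenvalue of K and ker(I - K) = {0}, so we are in the first case: for every y there is a unique x = (I - K)^(-1) y. (Explicitly, by the Woodbury identity, (I - U V^T)^(-1) = I + U (I_2 - G)^(-1) V^T.)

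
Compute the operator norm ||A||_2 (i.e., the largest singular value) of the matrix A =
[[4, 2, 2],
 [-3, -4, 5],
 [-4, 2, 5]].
||A||_2 ≈ 8.8333 (= sqrt(largest eigenvalue of A^T A))

||A||_2 = sigma_max(A) = sqrt(lambda_max(A^T A)). Form the symmetric matrix M = A^T A =
[[41, 12, -27],
 [12, 24, -6],
 [-27, -6, 54]].
Its characteristic polynomial (trace, sum of principal 2x2 minors, determinant of M give the coefficients) is
  p(λ) = det(λ I - M) = λ^3 - 119λ^2 + 3585λ - 30276.
No integer candidate from the rational root theorem (±divisors of 30276) is a root, so the roots are irrational. The cubic discriminant is Δ = 1362302757 > 0, so there are three distinct real roots. p(14) = -666 and p(15) = 99 have opposite signs, so a root lies in (14, 15); Newton's method refines it to λ ≈ 14.8587. p(26) = 66 and p(27) = -549 have opposite signs, so a root lies in (26, 27); Newton's method refines it to λ ≈ 26.1139. p(78) = -90 and p(79) = 3299 have opposite signs, so a root lies in (78, 79); Newton's method refines it to λ ≈ 78.0275. Check (Vieta): the three roots sum to 119, matching tr M = 119.
So the eigenvalues of A^T A are ≈ 14.8587, 26.1139, 78.0275 (all ≥ 0, as they must be for A^T A). The largest is λ_max ≈ 78.0275, hence ||A||_2 = sqrt(λ_max) ≈ 8.8333.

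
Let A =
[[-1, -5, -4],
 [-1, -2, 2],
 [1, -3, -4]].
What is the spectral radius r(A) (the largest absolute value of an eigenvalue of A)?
r(A) ≈ 3.554

The eigenvalues of A are the roots of its characteristic polynomial. With M = A (coefficients from the trace, the sum of principal 2x2 minors, and det A):
  p(λ) = det(λ I - M) = λ^3 + 7λ^2 + 19λ + 24.
No integer candidate from the rational root theorem (±divisors of 24) is a root, so the roots are irrational. The cubic discriminant is Δ = -771 < 0, so there is one real root and a complex-conjugate pair. p(-4) = -4 and p(-3) = 3 have opposite signs, so a root lies in (-4, -3); Newton's method refines it to λ ≈ -3.554. Dividing out (λ - (-3.554)) leaves approximately λ^2 + 3.446λ + 6.7529. For λ^2 + 3.446λ + 6.7529 the discriminant is -15.1369. It is negative, so the remaining roots are the complex-conjugate pair λ ≈ -1.723 ± 1.9453i. Their product equals the constant term, so |λ|^2 ≈ 6.7529 and |λ| ≈ 2.5986.
Thus the eigenvalues (to 4 decimals) are -3.554 (modulus 3.554); -1.723 ± 1.9453i (modulus 2.5986). The spectral radius is the largest modulus: r(A) ≈ 3.554. (Cross-check: r(A) ≤ ||A||_2 ≈ 8.0656; equality holds whenever A is normal, though it can also hold for some non-normal A.)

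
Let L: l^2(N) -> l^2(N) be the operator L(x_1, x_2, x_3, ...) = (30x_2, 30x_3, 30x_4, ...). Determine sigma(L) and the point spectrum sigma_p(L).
sigma(L) = closed disk {z in C : |z| ≤ 30}; sigma_p(L) = open disk {z in C : |z| < 30}

Note L = 30·V where V is the unit left shift (V x)_k = x_{k+1}; so sigma(L) = 30·sigma(V) and ||L|| = 30||V||. ||L x||^2 = 900sum_{k≥2} |x_k|^2 ≤ 900||x||^2, with equality on {x : x_1 = 0}, so ||L|| = 30. For any lambda with |lambda| < 30, set r = lambda/30 (|r| < 1); the vector x = (1, r, r^2, ...) is in l^2 and satisfies L x = 30(r, r^2, ...) = lambda x, so lambda is an eigenvalue. On the boundary |lambda| = 30 the geometric series diverges, so no l^2 eigenvector exists, but these lambda lie in the approximate point spectrum. Hence sigma(L) is the closed disk of radius 30 and sigma_p(L) is the open disk.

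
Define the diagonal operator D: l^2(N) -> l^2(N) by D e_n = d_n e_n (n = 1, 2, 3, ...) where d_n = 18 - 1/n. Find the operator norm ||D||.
||D|| = 18

For a diagonal operator on l^2 with entries d_n, ||D|| = sup_n |d_n|. Here d_1 = 17, d_2 = 35/2, ..., and d_n = 18 - 1/n increases monotonically toward 18. All terms lie in [17, 18), so |d_n| = d_n and the supremum is the limit 18, which is not attained by any individual d_n. Hence ||D|| = 18.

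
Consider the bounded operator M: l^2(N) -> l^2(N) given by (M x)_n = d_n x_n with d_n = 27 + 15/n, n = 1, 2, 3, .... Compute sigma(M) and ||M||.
sigma(M) = {27 + 15/n : n ≥ 1} ∪ {27}; ||M|| = 42

A bounded diagonal operator on l^2 with diagonal entries d_n has spectrum equal to the closure of {d_n : n ≥ 1}: every d_n is an eigenvalue (with eigenvector e_n), so {d_n} ⊂ sigma(M); the spectrum is closed, so its closure is too; and for lambda not in the closure, (M - lambda I) has bounded inverse (the diagonal entries 1/(d_n - lambda) are bounded). For our sequence d_n = 27 + 15/n, n = 1, 2, 3, ...:
  - {d_n} = {27 + 15/n : n ≥ 1}; the only limit point is 27
  - closure = {27 + 15/n : n ≥ 1} ∪ {27}
For the norm: a diagonal operator has ||M|| = sup_n |d_n|. Here d_n = 27 + 15/n is positive and decreasing, so sup_n |d_n| = d_1 = 27 + 15 = 42. So ||M|| = 42.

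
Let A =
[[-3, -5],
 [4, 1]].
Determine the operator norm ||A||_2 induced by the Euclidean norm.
||A||_2 = sqrt((51 + sqrt(1445))/2) ≈ 6.6713 (= sqrt(largest eigenvalue of A^T A))

||A||_2 = sigma_max(A) = sqrt(lambda_max(A^T A)). Form the symmetric matrix M = A^T A =
[[25, 19],
 [19, 26]].
Its characteristic polynomial (trace, determinant of M give the coefficients) is
  p(λ) = det(λ I - M) = λ^2 - 51λ + 289.
For λ^2 - 51λ + 289 the discriminant is 1445. It is nonnegative but not a perfect square, so the roots are real and irrational: λ = (51 ± sqrt(1445))/2 ≈ 44.5066, 6.4934.
So the eigenvalues of A^T A are ≈ 6.4934, 44.5066 (all ≥ 0, as they must be for A^T A). The largest is λ_max = (51 + sqrt(1445))/2 ≈ 44.5066, hence ||A||_2 = sqrt(λ_max) = sqrt((51 + sqrt(1445))/2) ≈ 6.6713.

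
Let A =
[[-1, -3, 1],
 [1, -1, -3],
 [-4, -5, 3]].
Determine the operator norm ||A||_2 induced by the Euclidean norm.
||A||_2 ≈ 7.8157 (= sqrt(largest eigenvalue of A^T A))

||A||_2 = sigma_max(A) = sqrt(lambda_max(A^T A)). Form the symmetric matrix M = A^T A =
[[18, 22, -16],
 [22, 35, -15],
 [-16, -15, 19]].
Its characteristic polynomial (trace, sum of principal 2x2 minors, determinant of M give the coefficients) is
  p(λ) = det(λ I - M) = λ^3 - 72λ^2 + 672λ - 324.
No integer candidate from the rational root theorem (±divisors of 324) is a root, so the roots are irrational. The cubic discriminant is Δ = 922765392 > 0, so there are three distinct real roots. p(0) = -324 and p(1) = 277 have opposite signs, so a root lies in (0, 1); Newton's method refines it to λ ≈ 0.5098. p(10) = 196 and p(11) = -313 have opposite signs, so a root lies in (10, 11); Newton's method refines it to λ ≈ 10.4043. p(61) = -263 and p(62) = 2900 have opposite signs, so a root lies in (61, 62); Newton's method refines it to λ ≈ 61.0859. Check (Vieta): the three roots sum to 72, matching tr M = 72.
So the eigenvalues of A^T A are ≈ 0.5098, 10.4043, 61.0859 (all ≥ 0, as they must be for A^T A). The largest is λ_max ≈ 61.0859, hence ||A||_2 = sqrt(λ_max) ≈ 7.8157.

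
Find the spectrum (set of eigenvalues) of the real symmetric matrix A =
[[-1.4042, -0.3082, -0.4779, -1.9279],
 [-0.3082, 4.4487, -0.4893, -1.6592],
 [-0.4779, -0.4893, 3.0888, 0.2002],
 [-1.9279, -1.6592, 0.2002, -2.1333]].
sigma(A) ≈ {-4, 0, 3, 5}

A is real symmetric, so its spectrum consists of real eigenvalues. Expanding the characteristic polynomial of the displayed matrix gives
  det(λ I - A) = p(λ) = λ^4 + (-4)λ^3 + (-17)λ^2 + (60)λ + (0).
Solving p(λ) = 0 yields eigenvalues ≈ -4, 0, 3, 5. (A is shown rounded to 4 decimals, so these recover the underlying integer eigenvalues to within that precision.)
Verification: the trace of A = 4 equals the sum of eigenvalues 4, and det(A) ≈ -0.0008 matches the eigenvalue product 0.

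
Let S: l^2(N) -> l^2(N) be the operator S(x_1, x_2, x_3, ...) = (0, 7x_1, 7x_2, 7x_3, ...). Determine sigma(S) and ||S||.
sigma(S) = closed disk {z in C : |z| ≤ 7}; ||S|| = 7

Note S = 7·U where U is the unit right shift (U x)_k = x_{k-1} (with x_0 := 0); so ||S|| = 7||U|| and sigma(S) = 7·sigma(U). ||S x||^2 = sum_{k≥1} |7x_k|^2 = 49||x||^2, so ||S|| = 7 and sigma(S) ⊂ {|z| ≤ 7}. For any |lambda| < 7, the equation (S - lambda I) x = 0 forces x_1 = 0, then 7x_k = lambda x_{k+1} ⇒ x = 0, so S has no eigenvalues. But (S - lambda I) is not surjective for |lambda| < 7: solving (S - lambda I) x = e_1 would require x_n proportional to (lambda/7)^(-n), which is not in l^2. So every |lambda| < 7 lies in the residual spectrum. The boundary |lambda| = 7 is in the approximate point spectrum (the spectrum is closed). Hence sigma(S) is the closed disk of radius 7.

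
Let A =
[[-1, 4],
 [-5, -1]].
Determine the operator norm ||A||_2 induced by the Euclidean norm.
||A||_2 = sqrt((43 + sqrt(85))/2) ≈ 5.1098 (= sqrt(largest eigenvalue of A^T A))

||A||_2 = sigma_max(A) = sqrt(lambda_max(A^T A)). Form the symmetric matrix M = A^T A =
[[26, 1],
 [1, 17]].
Its characteristic polynomial (trace, determinant of M give the coefficients) is
  p(λ) = det(λ I - M) = λ^2 - 43λ + 441.
For λ^2 - 43λ + 441 the discriminant is 85. It is nonnegative but not a perfect square, so the roots are real and irrational: λ = (43 ± sqrt(85))/2 ≈ 26.1098, 16.8902.
So the eigenvalues of A^T A are ≈ 16.8902, 26.1098 (all ≥ 0, as they must be for A^T A). The largest is λ_max = (43 + sqrt(85))/2 ≈ 26.1098, hence ||A||_2 = sqrt(λ_max) = sqrt((43 + sqrt(85))/2) ≈ 5.1098.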